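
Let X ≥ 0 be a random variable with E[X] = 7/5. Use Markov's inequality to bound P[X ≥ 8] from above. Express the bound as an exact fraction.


μ = E[X] = 7/5, a = 8.
Markov: P[X ≥ 8] ≤ μ/a = (7/5)/8 = 7/40.
Numerically: ≈ 0.175000.
(Since a = 8 > μ = 1.400000, the bound 7/40 is < 1 and informative.)

P[X ≥ 8] ≤ 7/40 ≈ 0.175000.


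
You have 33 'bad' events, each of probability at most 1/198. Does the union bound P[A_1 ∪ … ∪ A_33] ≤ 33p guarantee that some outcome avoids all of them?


Union bound: P[∪_{i=1}^{33} A_i] ≤ Σ_i P[A_i] ≤ 33·p = 33·(1/198) = 1/6.
Numerically: 1/6 ≈ 0.167.
Is 1/6 < 1? YES.
Since P[∪ A_i] ≤ 1/6 < 1, the complement has P[∩ A_i^c] ≥ 1 − 1/6 = 5/6 > 0, so some outcome avoids every A_i.

33·p = 1/6 ≈ 0.167; existence CERTIFIED by the union bound.


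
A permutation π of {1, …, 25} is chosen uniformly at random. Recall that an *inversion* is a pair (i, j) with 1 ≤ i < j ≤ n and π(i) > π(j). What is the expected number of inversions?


Write X = Σ X_I over the C(25, 2) = 300 pairs i < j, with X_I the indicator of one inversion.
There are 300 indicators.
For each fixed pair i < j, the values π(i) and π(j) are two distinct elements of {1, …, 25} in uniformly random order; by symmetry P[π(i) > π(j)] = 1/2.
By linearity: E[X] = 300 · (1/2) = C(25, 2) · (1/2) = 300/2 = 150 ≈ 150.000.

E[X] = 150 = 150.000.


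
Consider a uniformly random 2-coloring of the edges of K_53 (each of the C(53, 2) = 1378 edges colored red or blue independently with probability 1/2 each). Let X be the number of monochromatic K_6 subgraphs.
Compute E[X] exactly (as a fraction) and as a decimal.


Let X = Σ_S X_S over the C(53, 6) = 22957480 subsets S of size 6, where X_S = 1 if the K_6 on S is monochromatic.
For a fixed S, the K_6 on S has C(6, 2) = 15 edges. P[all 15 edges red] = (1/2)^15, and likewise for blue, so P[monochromatic] = 2·(1/2)^15 = 2^{1 − 15} = 1/16384.
By linearity: E[X] = C(53, 6) · 2^{1 − 15} = 22957480 · 1/16384 = 2869685/2048.
Numerically: E[X] ≈ 1401.2134.

E[X] = C(53,6)·2^(1−C(6,2)) = 2869685/2048 ≈ 1401.2134.


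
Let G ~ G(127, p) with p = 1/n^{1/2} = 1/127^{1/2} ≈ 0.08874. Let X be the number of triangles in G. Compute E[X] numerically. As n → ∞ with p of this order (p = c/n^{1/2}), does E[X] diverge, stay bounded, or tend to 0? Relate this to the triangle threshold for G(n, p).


Number of potential triangles: C(127, 3) = 333375.
Each occurs with probability p³ ≈ (0.08874)³ ≈ 6.987059e-04.
By linearity: E[X] = C(127, 3)·p³ ≈ 333375 · 6.987059e-04 ≈ 232.9311.
Since α = 1/2 < 1, p = c/n^{1/2} ≫ 1/n is above the triangle threshold p ~ 1/n. Asymptotically E[X] ~ (c³/6)·n^{3(1−α)} = (1³/6)·n^{1.5} → ∞; triangles are abundant w.h.p.

E[X] ≈ 232.9311; in regime p = Θ(1/n^{1/2}) E[X] diverges (above the triangle threshold p ~ 1/n).


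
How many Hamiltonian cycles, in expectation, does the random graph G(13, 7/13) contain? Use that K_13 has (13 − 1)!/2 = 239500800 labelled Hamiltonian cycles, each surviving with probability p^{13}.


K_13 has (13 − 1)!/2 = 239500800 labelled Hamiltonian cycles.
For each such Hamiltonian cycle H, let X_H = 1 if all 13 edges of H are present in G. Then P[X_H = 1] = p^{13} = (7/13)^{13} = 96889010407/302875106592253.
By linearity of expectation: E[X] = Σ_H E[X_H] = 239500800 · p^{13} = 239500800 · 96889010407/302875106592253 = 23204995503684825600/302875106592253.
Numerically: E[X] ≈ 7.66e+04.

E[X] = 239500800 · (7/13)^{13} = 23204995503684825600/302875106592253 ≈ 7.66e+04.


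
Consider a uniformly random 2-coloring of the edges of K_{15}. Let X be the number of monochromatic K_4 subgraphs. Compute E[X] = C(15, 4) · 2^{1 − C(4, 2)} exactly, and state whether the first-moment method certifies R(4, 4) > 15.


E[X] = C(15, 4) · 2^{1 − 6} = 1365 · 2^{−5} = 1365/32.
As a reduced fraction: E[X] = 1365/32 ≈ 42.6562500.
Is E[X] < 1? NO.
Since E[X] ≥ 1, the first-moment bound is inconclusive at n = 15; it does NOT by itself certify R(4, 4) > 15.

E[X] = 1365/32 ≈ 42.6562500; E[X] ≥ 1; first-moment method inconclusive here.


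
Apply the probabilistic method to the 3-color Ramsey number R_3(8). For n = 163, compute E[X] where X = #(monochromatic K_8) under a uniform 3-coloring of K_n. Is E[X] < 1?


E[X] = C(163, 8) · 3^{1 − 28} = 10380216608892 · 3^{−27} = 10380216608892/7625597484987.
As a reduced fraction: E[X] = 128150822332/94143178827 ≈ 1.3612.
Is E[X] < 1? NO.
Since E[X] ≥ 1, the first-moment bound is inconclusive at n = 163; it does NOT by itself certify R_3(8) > 163.

E[X] = 128150822332/94143178827 ≈ 1.3612; E[X] ≥ 1; first-moment method inconclusive here.


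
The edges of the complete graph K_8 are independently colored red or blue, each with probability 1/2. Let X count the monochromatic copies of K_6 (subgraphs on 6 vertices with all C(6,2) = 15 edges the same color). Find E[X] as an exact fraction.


Let X = Σ_S X_S over the C(8, 6) = 28 subsets S of size 6, where X_S = 1 if the K_6 on S is monochromatic.
For a fixed S, the K_6 on S has C(6, 2) = 15 edges. P[all 15 edges red] = (1/2)^15, and likewise for blue, so P[monochromatic] = 2·(1/2)^15 = 2^{1 − 15} = 1/16384.
Summing: E[X] = C(8, 6) · 2^{1 − 15} = 28 · 1/16384 = 7/4096.
Numerically: E[X] ≈ 0.00171.

E[X] = C(8,6)·2^(1−C(6,2)) = 7/4096 ≈ 0.00171.


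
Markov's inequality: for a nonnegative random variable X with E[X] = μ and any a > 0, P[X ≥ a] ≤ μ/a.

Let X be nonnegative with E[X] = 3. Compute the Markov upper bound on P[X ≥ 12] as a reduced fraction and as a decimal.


μ = E[X] = 3, a = 12.
Markov: P[X ≥ 12] ≤ μ/a = (3)/12 = 1/4.
Numerically: ≈ 0.250.
(Since a = 12 > μ = 3.000, the bound 1/4 is < 1 and informative.)

P[X ≥ 12] ≤ 1/4 ≈ 0.250.


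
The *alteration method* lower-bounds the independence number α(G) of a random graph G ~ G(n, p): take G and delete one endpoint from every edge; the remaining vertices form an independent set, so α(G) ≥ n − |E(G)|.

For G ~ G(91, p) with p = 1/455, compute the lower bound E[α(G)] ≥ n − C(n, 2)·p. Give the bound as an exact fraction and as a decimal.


E[|E(G)|] = C(91, 2)·p = 4095 · (1/455) = 9.
E[α(G)] ≥ n − E[|E(G)|] = 91 − 9 = 82.
Numerically: ≈ 82.000000.
(This is only a lower bound; the true E[α(G)] may be larger.)

E[α(G)] ≥ 82 ≈ 82.000000.


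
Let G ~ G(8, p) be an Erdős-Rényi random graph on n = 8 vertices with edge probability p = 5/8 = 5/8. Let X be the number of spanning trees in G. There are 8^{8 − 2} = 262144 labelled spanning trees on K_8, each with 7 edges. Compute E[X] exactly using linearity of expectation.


K_8 has 8^{8 − 2} = 262144 labelled spanning trees.
For each such spanning tree H, let X_H = 1 if all 7 edges of H are present in G. Then P[X_H = 1] = p^{7} = (5/8)^{7} = 78125/2097152.
By linearity: E[X] = Σ_H E[X_H] = 262144 · p^{7} = 262144 · 78125/2097152 = 78125/8.
Numerically: E[X] ≈ 9765.6.

E[X] = 262144 · (5/8)^{7} = 78125/8 ≈ 9765.6.


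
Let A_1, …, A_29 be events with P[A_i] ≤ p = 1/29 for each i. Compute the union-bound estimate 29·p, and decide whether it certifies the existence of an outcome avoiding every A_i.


Union bound: P[∪_{i=1}^{29} A_i] ≤ Σ_i P[A_i] ≤ 29·p = 29·(1/29) = 1.
Numerically: 1 ≈ 1.000000.
Is 1 < 1? NO.
Since the bound 1 is ≥ 1, the union bound is uninformative here; it does NOT by itself certify existence.

29·p = 1 ≈ 1.000000; existence NOT certified by the union bound.


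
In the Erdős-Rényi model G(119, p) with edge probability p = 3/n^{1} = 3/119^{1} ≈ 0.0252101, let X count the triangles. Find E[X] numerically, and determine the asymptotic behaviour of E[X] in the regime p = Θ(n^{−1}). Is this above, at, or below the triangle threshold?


Number of potential triangles: C(119, 3) = 273819.
Each occurs with probability p³ ≈ (0.0252101)³ ≈ 1.60222270e-05.
By linearity: E[X] = C(119, 3)·p³ ≈ 273819 · 1.60222270e-05 ≈ 4.387190.
Here α = 1, so p = 3/n is exactly at the triangle threshold p ~ 1/n. Asymptotically E[X] → c³/6 = 3³/6 = 9/2 ≈ 4.500000, a bounded constant. In this regime the triangle count is asymptotically Poisson(c³/6).

E[X] ≈ 4.387190; in regime p = Θ(1/n^{1}) E[X] stays bounded (at the triangle threshold p ~ 1/n).


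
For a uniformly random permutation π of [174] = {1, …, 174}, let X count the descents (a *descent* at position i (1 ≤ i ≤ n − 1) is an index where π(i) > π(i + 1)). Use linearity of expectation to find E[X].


Write X = Σ X_I over i = 1, …, 173, with X_I the indicator of one descent.
There are 173 indicators.
For each fixed i, the pair (π(i), π(i+1)) is a uniformly random ordered pair of distinct values from {1, …, 174}; by symmetry P[π(i) > π(i+1)] = 1/2.
By linearity: E[X] = 173 · (1/2) = (174 − 1) · (1/2) = 173/2 ≈ 86.5000.

E[X] = 173/2 = 86.5000.


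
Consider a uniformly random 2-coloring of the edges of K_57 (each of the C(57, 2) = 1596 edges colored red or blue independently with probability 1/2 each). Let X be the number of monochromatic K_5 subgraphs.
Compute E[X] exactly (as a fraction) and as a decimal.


Let X = Σ_S X_S over the C(57, 5) = 4187106 subsets S of size 5, where X_S = 1 if the K_5 on S is monochromatic.
For a fixed S, the K_5 on S has C(5, 2) = 10 edges. P[all 10 edges red] = (1/2)^10, and likewise for blue, so P[monochromatic] = 2·(1/2)^10 = 2^{1 − 10} = 1/512.
By linearity: E[X] = C(57, 5) · 2^{1 − 10} = 4187106 · 1/512 = 2093553/256.
Numerically: E[X] ≈ 8177.9414.

E[X] = C(57,5)·2^(1−C(5,2)) = 2093553/256 ≈ 8177.9414.


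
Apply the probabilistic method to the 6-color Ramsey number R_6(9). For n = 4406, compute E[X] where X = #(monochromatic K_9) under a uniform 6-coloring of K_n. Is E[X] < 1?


E[X] = C(4406, 9) · 6^{1 − 36} = 1710356485221788389505285700 · 6^{−35} = 1710356485221788389505285700/1719070799748422591028658176.
As a reduced fraction: E[X] = 142529707101815699125440475/143255899979035215919054848 ≈ 0.9949.
Is E[X] < 1? YES.
Since E[X] < 1, there exists a 6-coloring of K_{4406} with no monochromatic K_9; hence R_6(9) > 4406.

E[X] = 142529707101815699125440475/143255899979035215919054848 ≈ 0.9949; E[X] < 1, so R_6(9) > 4406.


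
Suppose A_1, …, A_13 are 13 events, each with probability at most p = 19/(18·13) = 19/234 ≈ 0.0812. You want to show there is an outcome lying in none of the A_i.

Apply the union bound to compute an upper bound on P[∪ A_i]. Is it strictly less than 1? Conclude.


Union bound: P[∪_{i=1}^{13} A_i] ≤ Σ_i P[A_i] ≤ 13·p = 13·(19/234) = 19/18.
Numerically: 19/18 ≈ 1.0556.
Is 19/18 < 1? NO.
Since the bound 19/18 is ≥ 1, the union bound is uninformative here; it does NOT by itself certify existence.

13·p = 19/18 ≈ 1.0556; existence NOT certified by the union bound.


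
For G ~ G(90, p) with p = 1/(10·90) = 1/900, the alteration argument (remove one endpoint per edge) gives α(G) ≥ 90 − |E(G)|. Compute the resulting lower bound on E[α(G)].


E[|E(G)|] = C(90, 2)·p = 4005 · (1/900) = 89/20.
E[α(G)] ≥ n − E[|E(G)|] = 90 − 89/20 = 1711/20.
Numerically: ≈ 85.5500.
(This is only a lower bound; the true E[α(G)] may be larger.)

E[α(G)] ≥ 1711/20 ≈ 85.5500.


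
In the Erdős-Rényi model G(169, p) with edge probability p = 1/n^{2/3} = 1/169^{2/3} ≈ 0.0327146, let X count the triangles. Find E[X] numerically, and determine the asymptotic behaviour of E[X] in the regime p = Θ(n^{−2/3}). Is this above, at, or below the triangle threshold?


Number of potential triangles: C(169, 3) = 790244.
Each occurs with probability p³ ≈ (0.0327146)³ ≈ 3.50127797e-05.
By linearity: E[X] = C(169, 3)·p³ ≈ 790244 · 3.50127797e-05 ≈ 27.668639.
Since α = 2/3 < 1, p = c/n^{2/3} ≫ 1/n is above the triangle threshold p ~ 1/n. Asymptotically E[X] ~ (c³/6)·n^{3(1−α)} = (1³/6)·n^{1} → ∞; triangles are abundant w.h.p.

E[X] ≈ 27.668639; in regime p = Θ(1/n^{2/3}) E[X] diverges (above the triangle threshold p ~ 1/n).


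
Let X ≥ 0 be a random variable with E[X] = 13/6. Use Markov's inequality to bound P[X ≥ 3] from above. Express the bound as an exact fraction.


μ = E[X] = 13/6, a = 3.
Markov: P[X ≥ 3] ≤ μ/a = (13/6)/3 = 13/18.
Numerically: ≈ 0.722222.
(Since a = 3 > μ = 2.166667, the bound 13/18 is < 1 and informative.)

P[X ≥ 3] ≤ 13/18 ≈ 0.722222.


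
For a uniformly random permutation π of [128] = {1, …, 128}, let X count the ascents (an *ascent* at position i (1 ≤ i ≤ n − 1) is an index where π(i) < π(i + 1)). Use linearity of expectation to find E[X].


Write X = Σ X_I over i = 1, …, 127, with X_I the indicator of one ascent.
There are 127 indicators.
For each fixed i, the pair (π(i), π(i+1)) is a uniformly random ordered pair of distinct values from {1, …, 128}; by symmetry P[π(i) < π(i+1)] = 1/2.
By linearity: E[X] = 127 · (1/2) = (128 − 1) · (1/2) = 127/2 ≈ 63.500.

E[X] = 127/2 = 63.500.


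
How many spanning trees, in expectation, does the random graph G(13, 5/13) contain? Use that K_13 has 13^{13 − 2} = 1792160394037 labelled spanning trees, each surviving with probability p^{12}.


K_13 has 13^{13 − 2} = 1792160394037 labelled spanning trees.
For each such spanning tree H, let X_H = 1 if all 12 edges of H are present in G. Then P[X_H = 1] = p^{12} = (5/13)^{12} = 244140625/23298085122481.
By linearity: E[X] = Σ_H E[X_H] = 1792160394037 · p^{12} = 1792160394037 · 244140625/23298085122481 = 244140625/13.
Numerically: E[X] ≈ 1.88e+07.

E[X] = 1792160394037 · (5/13)^{12} = 244140625/13 ≈ 1.88e+07.


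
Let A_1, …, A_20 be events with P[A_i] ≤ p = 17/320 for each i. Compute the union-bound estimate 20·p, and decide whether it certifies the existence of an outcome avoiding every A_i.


Union bound: P[∪_{i=1}^{20} A_i] ≤ Σ_i P[A_i] ≤ 20·p = 20·(17/320) = 17/16.
Numerically: 17/16 ≈ 1.0625000.
Is 17/16 < 1? NO.
Since the bound 17/16 is ≥ 1, the union bound is uninformative here; it does NOT by itself certify existence.

20·p = 17/16 ≈ 1.0625000; existence NOT certified by the union bound.


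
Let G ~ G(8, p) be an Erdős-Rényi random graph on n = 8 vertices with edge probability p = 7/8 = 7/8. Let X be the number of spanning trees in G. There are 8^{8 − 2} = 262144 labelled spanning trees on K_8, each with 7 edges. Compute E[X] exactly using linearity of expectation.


K_8 has 8^{8 − 2} = 262144 labelled spanning trees.
For each such spanning tree H, let X_H = 1 if all 7 edges of H are present in G. Then P[X_H = 1] = p^{7} = (7/8)^{7} = 823543/2097152.
Summing the indicators: E[X] = Σ_H E[X_H] = 262144 · p^{7} = 262144 · 823543/2097152 = 823543/8.
Numerically: E[X] ≈ 1.0294e+05.

E[X] = 262144 · (7/8)^{7} = 823543/8 ≈ 1.0294e+05.


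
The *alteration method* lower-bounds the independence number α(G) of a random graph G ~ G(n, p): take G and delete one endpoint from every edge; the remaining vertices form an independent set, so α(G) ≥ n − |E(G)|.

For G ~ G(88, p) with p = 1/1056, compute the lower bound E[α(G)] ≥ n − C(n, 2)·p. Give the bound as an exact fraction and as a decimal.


E[|E(G)|] = C(88, 2)·p = 3828 · (1/1056) = 29/8.
E[α(G)] ≥ n − E[|E(G)|] = 88 − 29/8 = 675/8.
Numerically: ≈ 84.3750.
(This is only a lower bound; the true E[α(G)] may be larger.)

E[α(G)] ≥ 675/8 ≈ 84.3750.


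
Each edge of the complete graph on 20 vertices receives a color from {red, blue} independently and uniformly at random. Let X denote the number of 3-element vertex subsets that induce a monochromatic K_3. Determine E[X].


Let X = Σ_S X_S over the C(20, 3) = 1140 subsets S of size 3, where X_S = 1 if the K_3 on S is monochromatic.
For a fixed S, the K_3 on S has C(3, 2) = 3 edges. P[all 3 edges red] = (1/2)^3, and likewise for blue, so P[monochromatic] = 2·(1/2)^3 = 2^{1 − 3} = 1/4.
By linearity of expectation: E[X] = C(20, 3) · 2^{1 − 3} = 1140 · 1/4 = 285.
Numerically: E[X] ≈ 285.000.

E[X] = C(20,3)·2^(1−C(3,2)) = 285 ≈ 285.000.


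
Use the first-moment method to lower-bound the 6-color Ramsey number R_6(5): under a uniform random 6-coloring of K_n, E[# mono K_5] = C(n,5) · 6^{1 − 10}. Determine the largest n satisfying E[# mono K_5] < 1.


We need C(n, 5) · 6^{1 − 10} < 1, i.e. C(n, 5) < 6^{10 − 1} = 10077696.
Check values of n near the boundary:
  n = 62: C(62, 5) = 6471002; 6471002 < 10077696? YES
  n = 63: C(63, 5) = 7028847; 7028847 < 10077696? YES
  n = 64: C(64, 5) = 7624512; 7624512 < 10077696? YES
  n = 65: C(65, 5) = 8259888; 8259888 < 10077696? YES
  n = 66: C(66, 5) = 8936928; 8936928 < 10077696? YES
  n = 67: C(67, 5) = 9657648; 9657648 < 10077696? YES
  n = 68: C(68, 5) = 10424128; 10424128 < 10077696? NO
  n = 69: C(69, 5) = 11238513; 11238513 < 10077696? NO
  n = 70: C(70, 5) = 12103014; 12103014 < 10077696? NO
The largest n with C(n, 5) < 10077696 is n = 67 (where E[X] = 67067/69984 ≈ 0.95832). Hence R_6(5) > 67, i.e. R_6(5) ≥ 68.

Largest n = 67; hence R_6(5) > 67.


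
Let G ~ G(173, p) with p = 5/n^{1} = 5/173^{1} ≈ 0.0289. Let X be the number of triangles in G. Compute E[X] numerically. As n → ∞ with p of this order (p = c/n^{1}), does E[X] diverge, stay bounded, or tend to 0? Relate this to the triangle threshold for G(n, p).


Number of potential triangles: C(173, 3) = 848046.
Each occurs with probability p³ ≈ (0.0289)³ ≈ 2.41419e-05.
By linearity: E[X] = C(173, 3)·p³ ≈ 848046 · 2.41419e-05 ≈ 20.473.
Here α = 1, so p = 5/n is exactly at the triangle threshold p ~ 1/n. Asymptotically E[X] → c³/6 = 5³/6 = 125/6 ≈ 20.833, a bounded constant. In this regime the triangle count is asymptotically Poisson(c³/6).

E[X] ≈ 20.473; in regime p = Θ(1/n^{1}) E[X] stays bounded (at the triangle threshold p ~ 1/n).


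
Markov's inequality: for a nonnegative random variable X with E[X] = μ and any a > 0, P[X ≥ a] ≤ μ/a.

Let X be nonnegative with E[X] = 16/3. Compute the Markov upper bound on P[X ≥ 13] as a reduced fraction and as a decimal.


μ = E[X] = 16/3, a = 13.
Markov: P[X ≥ 13] ≤ μ/a = (16/3)/13 = 16/39.
Numerically: ≈ 0.410256.
(Since a = 13 > μ = 5.333333, the bound 16/39 is < 1 and informative.)

P[X ≥ 13] ≤ 16/39 ≈ 0.410256.


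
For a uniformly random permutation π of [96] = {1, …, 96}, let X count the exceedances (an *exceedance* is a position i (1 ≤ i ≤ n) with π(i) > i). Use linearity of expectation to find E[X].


Write X = Σ_{i=1}^{96} X_i, where X_i = 1_{π(i) > i}.
For each fixed i, π(i) is uniform over {1, …, 96} (marginal of a uniform permutation), so P[π(i) > i] = (n − i)/n. Summing: Σ_{i=1}^{96} (n − i)/n = (0 + 1 + … + 95)/96 = 96(96 − 1)/(2·96) = (96 − 1)/2.
Hence E[X] = Σ_{i=1}^{96} (96 − i)/96 = 95/2 ≈ 47.5000.

E[X] = 95/2 = 47.5000.


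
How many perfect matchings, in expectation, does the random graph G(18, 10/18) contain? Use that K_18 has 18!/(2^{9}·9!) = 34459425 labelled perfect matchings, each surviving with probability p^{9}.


K_18 has 18!/(2^{9}·9!) = 34459425 labelled perfect matchings.
For each such perfect matching H, let X_H = 1 if all 9 edges of H are present in G. Then P[X_H = 1] = p^{9} = (5/9)^{9} = 1953125/387420489.
By linearity of expectation: E[X] = Σ_H E[X_H] = 34459425 · p^{9} = 34459425 · 1953125/387420489 = 830908203125/4782969.
Numerically: E[X] ≈ 1.737e+05.

E[X] = 34459425 · (5/9)^{9} = 830908203125/4782969 ≈ 1.737e+05.


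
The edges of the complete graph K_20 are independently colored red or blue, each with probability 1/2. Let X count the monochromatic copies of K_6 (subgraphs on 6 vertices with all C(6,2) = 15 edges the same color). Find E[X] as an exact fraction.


Let X = Σ_S X_S over the C(20, 6) = 38760 subsets S of size 6, where X_S = 1 if the K_6 on S is monochromatic.
For a fixed S, the K_6 on S has C(6, 2) = 15 edges. P[all 15 edges red] = (1/2)^15, and likewise for blue, so P[monochromatic] = 2·(1/2)^15 = 2^{1 − 15} = 1/16384.
By linearity: E[X] = C(20, 6) · 2^{1 − 15} = 38760 · 1/16384 = 4845/2048.
Numerically: E[X] ≈ 2.366.

E[X] = C(20,6)·2^(1−C(6,2)) = 4845/2048 ≈ 2.366.


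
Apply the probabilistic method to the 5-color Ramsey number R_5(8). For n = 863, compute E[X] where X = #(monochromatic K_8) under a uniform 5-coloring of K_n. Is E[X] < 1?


E[X] = C(863, 8) · 5^{1 − 28} = 7386423071602617757 · 5^{−27} = 7386423071602617757/7450580596923828125.
As a reduced fraction: E[X] = 7386423071602617757/7450580596923828125 ≈ 0.9913889.
Is E[X] < 1? YES.
Since E[X] < 1, there exists a 5-coloring of K_{863} with no monochromatic K_8; hence R_5(8) > 863.

E[X] = 7386423071602617757/7450580596923828125 ≈ 0.9913889; E[X] < 1, so R_5(8) > 863.


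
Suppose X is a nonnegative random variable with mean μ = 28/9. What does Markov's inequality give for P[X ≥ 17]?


μ = E[X] = 28/9, a = 17.
Markov: P[X ≥ 17] ≤ μ/a = (28/9)/17 = 28/153.
Numerically: ≈ 0.18301.
(Since a = 17 > μ = 3.11111, the bound 28/153 is < 1 and informative.)

P[X ≥ 17] ≤ 28/153 ≈ 0.18301.


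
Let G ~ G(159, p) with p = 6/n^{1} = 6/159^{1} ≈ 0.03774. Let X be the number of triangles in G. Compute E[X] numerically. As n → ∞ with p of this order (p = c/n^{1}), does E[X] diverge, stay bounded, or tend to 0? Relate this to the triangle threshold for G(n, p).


Number of potential triangles: C(159, 3) = 657359.
Each occurs with probability p³ ≈ (0.03774)³ ≈ 5.373563e-05.
By linearity: E[X] = C(159, 3)·p³ ≈ 657359 · 5.373563e-05 ≈ 35.3236.
Here α = 1, so p = 6/n is exactly at the triangle threshold p ~ 1/n. Asymptotically E[X] → c³/6 = 6³/6 = 36 ≈ 36.0000, a bounded constant. In this regime the triangle count is asymptotically Poisson(c³/6).

E[X] ≈ 35.3236; in regime p = Θ(1/n^{1}) E[X] stays bounded (at the triangle threshold p ~ 1/n).


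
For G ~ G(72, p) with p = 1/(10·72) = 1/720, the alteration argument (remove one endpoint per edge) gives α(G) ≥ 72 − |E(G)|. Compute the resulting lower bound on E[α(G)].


E[|E(G)|] = C(72, 2)·p = 2556 · (1/720) = 71/20.
E[α(G)] ≥ n − E[|E(G)|] = 72 − 71/20 = 1369/20.
Numerically: ≈ 68.45000.
(This is only a lower bound; the true E[α(G)] may be larger.)

E[α(G)] ≥ 1369/20 ≈ 68.45000.


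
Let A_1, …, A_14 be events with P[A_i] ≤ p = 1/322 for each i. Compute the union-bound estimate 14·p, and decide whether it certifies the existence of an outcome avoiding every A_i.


Union bound: P[∪_{i=1}^{14} A_i] ≤ Σ_i P[A_i] ≤ 14·p = 14·(1/322) = 1/23.
Numerically: 1/23 ≈ 0.043478.
Is 1/23 < 1? YES.
Since P[∪ A_i] ≤ 1/23 < 1, the complement has P[∩ A_i^c] ≥ 1 − 1/23 = 22/23 > 0, so some outcome avoids every A_i.

14·p = 1/23 ≈ 0.043478; existence CERTIFIED by the union bound.


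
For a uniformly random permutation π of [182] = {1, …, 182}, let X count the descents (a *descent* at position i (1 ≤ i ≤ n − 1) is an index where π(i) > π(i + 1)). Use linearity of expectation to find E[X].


Write X = Σ X_I over i = 1, …, 181, with X_I the indicator of one descent.
There are 181 indicators.
For each fixed i, the pair (π(i), π(i+1)) is a uniformly random ordered pair of distinct values from {1, …, 182}; by symmetry P[π(i) > π(i+1)] = 1/2.
By linearity: E[X] = 181 · (1/2) = (182 − 1) · (1/2) = 181/2 ≈ 90.5000.

E[X] = 181/2 = 90.5000.


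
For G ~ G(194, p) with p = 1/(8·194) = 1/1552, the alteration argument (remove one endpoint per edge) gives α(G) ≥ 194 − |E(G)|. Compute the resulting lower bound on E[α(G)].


E[|E(G)|] = C(194, 2)·p = 18721 · (1/1552) = 193/16.
E[α(G)] ≥ n − E[|E(G)|] = 194 − 193/16 = 2911/16.
Numerically: ≈ 181.93750.
(This is only a lower bound; the true E[α(G)] may be larger.)

E[α(G)] ≥ 2911/16 ≈ 181.93750.


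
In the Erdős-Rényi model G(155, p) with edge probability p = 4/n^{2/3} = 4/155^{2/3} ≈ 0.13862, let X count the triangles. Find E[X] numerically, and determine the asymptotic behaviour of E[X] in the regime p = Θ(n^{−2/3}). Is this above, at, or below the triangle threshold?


Number of potential triangles: C(155, 3) = 608685.
Each occurs with probability p³ ≈ (0.13862)³ ≈ 2.6638918e-03.
By linearity: E[X] = C(155, 3)·p³ ≈ 608685 · 2.6638918e-03 ≈ 1621.47097.
Since α = 2/3 < 1, p = c/n^{2/3} ≫ 1/n is above the triangle threshold p ~ 1/n. Asymptotically E[X] ~ (c³/6)·n^{3(1−α)} = (4³/6)·n^{1} → ∞; triangles are abundant w.h.p.

E[X] ≈ 1621.47097; in regime p = Θ(1/n^{2/3}) E[X] diverges (above the triangle threshold p ~ 1/n).


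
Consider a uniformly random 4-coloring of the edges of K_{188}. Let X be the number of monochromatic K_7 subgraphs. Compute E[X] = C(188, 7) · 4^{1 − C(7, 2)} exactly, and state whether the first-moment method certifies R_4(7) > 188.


E[X] = C(188, 7) · 4^{1 − 21} = 1470936391496 · 4^{−20} = 1470936391496/1099511627776.
As a reduced fraction: E[X] = 183867048937/137438953472 ≈ 1.3378.
Is E[X] < 1? NO.
Since E[X] ≥ 1, the first-moment bound is inconclusive at n = 188; it does NOT by itself certify R_4(7) > 188.

E[X] = 183867048937/137438953472 ≈ 1.3378; E[X] ≥ 1; first-moment method inconclusive here.


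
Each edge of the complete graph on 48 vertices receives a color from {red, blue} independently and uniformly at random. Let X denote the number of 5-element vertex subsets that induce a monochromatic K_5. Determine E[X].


Let X = Σ_S X_S over the C(48, 5) = 1712304 subsets S of size 5, where X_S = 1 if the K_5 on S is monochromatic.
For a fixed S, the K_5 on S has C(5, 2) = 10 edges. P[all 10 edges red] = (1/2)^10, and likewise for blue, so P[monochromatic] = 2·(1/2)^10 = 2^{1 − 10} = 1/512.
By linearity: E[X] = C(48, 5) · 2^{1 − 10} = 1712304 · 1/512 = 107019/32.
Numerically: E[X] ≈ 3344.343750.

E[X] = C(48,5)·2^(1−C(5,2)) = 107019/32 ≈ 3344.343750.


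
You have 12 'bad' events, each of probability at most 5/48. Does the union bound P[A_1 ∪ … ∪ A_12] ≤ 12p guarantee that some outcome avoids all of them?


Union bound: P[∪_{i=1}^{12} A_i] ≤ Σ_i P[A_i] ≤ 12·p = 12·(5/48) = 5/4.
Numerically: 5/4 ≈ 1.2500000.
Is 5/4 < 1? NO.
Since the bound 5/4 is ≥ 1, the union bound is uninformative here; it does NOT by itself certify existence.

12·p = 5/4 ≈ 1.2500000; existence NOT certified by the union bound.


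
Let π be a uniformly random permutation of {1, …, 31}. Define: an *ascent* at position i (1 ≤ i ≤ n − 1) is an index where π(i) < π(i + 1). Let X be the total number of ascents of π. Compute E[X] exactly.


Write X = Σ X_I over i = 1, …, 30, with X_I the indicator of one ascent.
There are 30 indicators.
For each fixed i, the pair (π(i), π(i+1)) is a uniformly random ordered pair of distinct values from {1, …, 31}; by symmetry P[π(i) < π(i+1)] = 1/2.
By linearity: E[X] = 30 · (1/2) = (31 − 1) · (1/2) = 15 ≈ 15.000000.

E[X] = 15 = 15.000000.


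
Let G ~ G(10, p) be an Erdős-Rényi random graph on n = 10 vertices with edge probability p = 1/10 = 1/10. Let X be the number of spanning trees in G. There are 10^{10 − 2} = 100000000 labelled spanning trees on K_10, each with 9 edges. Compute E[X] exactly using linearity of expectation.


K_10 has 10^{10 − 2} = 100000000 labelled spanning trees.
For each such spanning tree H, let X_H = 1 if all 9 edges of H are present in G. Then P[X_H = 1] = p^{9} = (1/10)^{9} = 1/1000000000.
Summing the indicators: E[X] = Σ_H E[X_H] = 100000000 · p^{9} = 100000000 · 1/1000000000 = 1/10.
Numerically: E[X] ≈ 0.1.

E[X] = 100000000 · (1/10)^{9} = 1/10 ≈ 0.1.


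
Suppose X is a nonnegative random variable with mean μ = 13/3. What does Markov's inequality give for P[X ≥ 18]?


μ = E[X] = 13/3, a = 18.
Markov: P[X ≥ 18] ≤ μ/a = (13/3)/18 = 13/54.
Numerically: ≈ 0.24074.
(Since a = 18 > μ = 4.33333, the bound 13/54 is < 1 and informative.)

P[X ≥ 18] ≤ 13/54 ≈ 0.24074.


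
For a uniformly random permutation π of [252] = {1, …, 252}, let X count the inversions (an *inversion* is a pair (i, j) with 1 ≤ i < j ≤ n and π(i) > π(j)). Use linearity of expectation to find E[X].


Write X = Σ X_I over the C(252, 2) = 31626 pairs i < j, with X_I the indicator of one inversion.
There are 31626 indicators.
For each fixed pair i < j, the values π(i) and π(j) are two distinct elements of {1, …, 252} in uniformly random order; by symmetry P[π(i) > π(j)] = 1/2.
By linearity: E[X] = 31626 · (1/2) = C(252, 2) · (1/2) = 31626/2 = 15813 ≈ 15813.00000.

E[X] = 15813 = 15813.00000.


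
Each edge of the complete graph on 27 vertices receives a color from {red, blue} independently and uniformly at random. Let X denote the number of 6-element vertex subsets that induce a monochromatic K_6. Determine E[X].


Let X = Σ_S X_S over the C(27, 6) = 296010 subsets S of size 6, where X_S = 1 if the K_6 on S is monochromatic.
For a fixed S, the K_6 on S has C(6, 2) = 15 edges. P[all 15 edges red] = (1/2)^15, and likewise for blue, so P[monochromatic] = 2·(1/2)^15 = 2^{1 − 15} = 1/16384.
By linearity: E[X] = C(27, 6) · 2^{1 − 15} = 296010 · 1/16384 = 148005/8192.
Numerically: E[X] ≈ 18.0670.

E[X] = C(27,6)·2^(1−C(6,2)) = 148005/8192 ≈ 18.0670.


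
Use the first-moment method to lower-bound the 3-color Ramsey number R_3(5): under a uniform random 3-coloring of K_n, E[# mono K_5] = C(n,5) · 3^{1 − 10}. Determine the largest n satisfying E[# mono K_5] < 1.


We need C(n, 5) · 3^{1 − 10} < 1, i.e. C(n, 5) < 3^{10 − 1} = 19683.
Check values of n near the boundary:
  n = 16: C(16, 5) = 4368; 4368 < 19683? YES
  n = 17: C(17, 5) = 6188; 6188 < 19683? YES
  n = 18: C(18, 5) = 8568; 8568 < 19683? YES
  n = 19: C(19, 5) = 11628; 11628 < 19683? YES
  n = 20: C(20, 5) = 15504; 15504 < 19683? YES
  n = 21: C(21, 5) = 20349; 20349 < 19683? NO
  n = 22: C(22, 5) = 26334; 26334 < 19683? NO
The largest n with C(n, 5) < 19683 is n = 20 (where E[X] = 5168/6561 ≈ 0.7877). Hence R_3(5) > 20, i.e. R_3(5) ≥ 21.

Largest n = 20; hence R_3(5) > 20.


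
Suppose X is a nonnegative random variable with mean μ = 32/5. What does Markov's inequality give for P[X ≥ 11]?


μ = E[X] = 32/5, a = 11.
Markov: P[X ≥ 11] ≤ μ/a = (32/5)/11 = 32/55.
Numerically: ≈ 0.5818.
(Since a = 11 > μ = 6.4000, the bound 32/55 is < 1 and informative.)

P[X ≥ 11] ≤ 32/55 ≈ 0.5818.


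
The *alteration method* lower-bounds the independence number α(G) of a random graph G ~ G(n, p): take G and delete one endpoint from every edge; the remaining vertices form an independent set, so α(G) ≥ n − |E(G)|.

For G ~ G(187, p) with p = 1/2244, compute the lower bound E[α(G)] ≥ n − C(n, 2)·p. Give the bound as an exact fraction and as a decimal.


E[|E(G)|] = C(187, 2)·p = 17391 · (1/2244) = 31/4.
E[α(G)] ≥ n − E[|E(G)|] = 187 − 31/4 = 717/4.
Numerically: ≈ 179.250.
(This is only a lower bound; the true E[α(G)] may be larger.)

E[α(G)] ≥ 717/4 ≈ 179.250.


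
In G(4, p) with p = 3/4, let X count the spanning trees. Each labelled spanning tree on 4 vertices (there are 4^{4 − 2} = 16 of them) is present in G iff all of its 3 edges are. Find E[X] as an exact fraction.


K_4 has 4^{4 − 2} = 16 labelled spanning trees.
For each such spanning tree H, let X_H = 1 if all 3 edges of H are present in G. Then P[X_H = 1] = p^{3} = (3/4)^{3} = 27/64.
By linearity of expectation: E[X] = Σ_H E[X_H] = 16 · p^{3} = 16 · 27/64 = 27/4.
Numerically: E[X] ≈ 6.75.

E[X] = 16 · (3/4)^{3} = 27/4 ≈ 6.75.


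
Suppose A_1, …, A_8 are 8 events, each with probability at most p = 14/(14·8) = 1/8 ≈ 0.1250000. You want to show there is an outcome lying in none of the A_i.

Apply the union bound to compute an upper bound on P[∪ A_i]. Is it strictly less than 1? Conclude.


Union bound: P[∪_{i=1}^{8} A_i] ≤ Σ_i P[A_i] ≤ 8·p = 8·(1/8) = 1.
Numerically: 1 ≈ 1.0000000.
Is 1 < 1? NO.
Since the bound 1 is ≥ 1, the union bound is uninformative here; it does NOT by itself certify existence.

8·p = 1 ≈ 1.0000000; existence NOT certified by the union bound.


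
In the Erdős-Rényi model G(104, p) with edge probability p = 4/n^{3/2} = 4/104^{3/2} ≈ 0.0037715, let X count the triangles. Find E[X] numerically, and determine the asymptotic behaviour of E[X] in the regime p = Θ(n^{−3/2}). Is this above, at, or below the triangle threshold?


Number of potential triangles: C(104, 3) = 182104.
Each occurs with probability p³ ≈ (0.0037715)³ ≈ 5.3645086e-08.
By linearity: E[X] = C(104, 3)·p³ ≈ 182104 · 5.3645086e-08 ≈ 0.00977.
Since α = 3/2 > 1, p = c/n^{3/2} = o(1/n) is below the triangle threshold p ~ 1/n. Asymptotically E[X] ~ (c³/6)·n^{3(1−α)} = (4³/6)·n^{-1.5} → 0, so by Markov's inequality G has no triangles w.h.p.

E[X] ≈ 0.00977; in regime p = Θ(1/n^{3/2}) E[X] tends to 0 (below the triangle threshold p ~ 1/n).


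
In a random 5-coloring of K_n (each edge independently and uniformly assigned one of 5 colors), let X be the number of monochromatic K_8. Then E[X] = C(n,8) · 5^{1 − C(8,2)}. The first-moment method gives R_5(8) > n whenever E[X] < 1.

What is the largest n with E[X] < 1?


We need C(n, 8) · 5^{1 − 28} < 1, i.e. C(n, 8) < 5^{28 − 1} = 7450580596923828125.
Check values of n near the boundary:
  n = 860: C(860, 8) = 7182671140665308145; 7182671140665308145 < 7450580596923828125? YES
  n = 861: C(861, 8) = 7250034996615275865; 7250034996615275865 < 7450580596923828125? YES
  n = 862: C(862, 8) = 7317951015318931845; 7317951015318931845 < 7450580596923828125? YES
  n = 863: C(863, 8) = 7386423071602617757; 7386423071602617757 < 7450580596923828125? YES
  n = 864: C(864, 8) = 7455455062926006708; 7455455062926006708 < 7450580596923828125? NO
  n = 865: C(865, 8) = 7525050909487743060; 7525050909487743060 < 7450580596923828125? NO
  n = 866: C(866, 8) = 7595214554331451620; 7595214554331451620 < 7450580596923828125? NO
The largest n with C(n, 8) < 7450580596923828125 is n = 863 (where E[X] = 7386423071602617757/7450580596923828125 ≈ 0.99139). Hence R_5(8) > 863, i.e. R_5(8) ≥ 864.

Largest n = 863; hence R_5(8) > 863.


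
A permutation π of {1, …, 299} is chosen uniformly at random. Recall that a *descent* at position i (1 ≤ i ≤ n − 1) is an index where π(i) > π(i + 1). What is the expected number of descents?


Write X = Σ X_I over i = 1, …, 298, with X_I the indicator of one descent.
There are 298 indicators.
For each fixed i, the pair (π(i), π(i+1)) is a uniformly random ordered pair of distinct values from {1, …, 299}; by symmetry P[π(i) > π(i+1)] = 1/2.
By linearity: E[X] = 298 · (1/2) = (299 − 1) · (1/2) = 149 ≈ 149.000.

E[X] = 149 = 149.000.


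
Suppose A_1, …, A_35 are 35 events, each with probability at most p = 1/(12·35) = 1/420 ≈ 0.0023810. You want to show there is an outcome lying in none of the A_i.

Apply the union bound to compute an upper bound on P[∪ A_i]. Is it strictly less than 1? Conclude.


Union bound: P[∪_{i=1}^{35} A_i] ≤ Σ_i P[A_i] ≤ 35·p = 35·(1/420) = 1/12.
Numerically: 1/12 ≈ 0.0833333.
Is 1/12 < 1? YES.
Since P[∪ A_i] ≤ 1/12 < 1, the complement has P[∩ A_i^c] ≥ 1 − 1/12 = 11/12 > 0, so some outcome avoids every A_i.

35·p = 1/12 ≈ 0.0833333; existence CERTIFIED by the union bound.


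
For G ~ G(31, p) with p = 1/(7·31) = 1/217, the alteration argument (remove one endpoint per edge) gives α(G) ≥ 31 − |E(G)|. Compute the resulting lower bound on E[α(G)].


E[|E(G)|] = C(31, 2)·p = 465 · (1/217) = 15/7.
E[α(G)] ≥ n − E[|E(G)|] = 31 − 15/7 = 202/7.
Numerically: ≈ 28.85714.
(This is only a lower bound; the true E[α(G)] may be larger.)

E[α(G)] ≥ 202/7 ≈ 28.85714.


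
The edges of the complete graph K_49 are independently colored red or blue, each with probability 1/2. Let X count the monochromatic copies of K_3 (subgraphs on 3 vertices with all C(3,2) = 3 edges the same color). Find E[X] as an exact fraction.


Let X = Σ_S X_S over the C(49, 3) = 18424 subsets S of size 3, where X_S = 1 if the K_3 on S is monochromatic.
For a fixed S, the K_3 on S has C(3, 2) = 3 edges. P[all 3 edges red] = (1/2)^3, and likewise for blue, so P[monochromatic] = 2·(1/2)^3 = 2^{1 − 3} = 1/4.
By linearity of expectation: E[X] = C(49, 3) · 2^{1 − 3} = 18424 · 1/4 = 4606.
Numerically: E[X] ≈ 4606.0000.

E[X] = C(49,3)·2^(1−C(3,2)) = 4606 ≈ 4606.0000.


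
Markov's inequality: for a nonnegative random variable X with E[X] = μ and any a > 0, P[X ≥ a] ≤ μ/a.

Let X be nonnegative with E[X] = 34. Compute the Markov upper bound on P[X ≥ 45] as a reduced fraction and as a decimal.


μ = E[X] = 34, a = 45.
Markov: P[X ≥ 45] ≤ μ/a = (34)/45 = 34/45.
Numerically: ≈ 0.75556.
(Since a = 45 > μ = 34.00000, the bound 34/45 is < 1 and informative.)

P[X ≥ 45] ≤ 34/45 ≈ 0.75556.


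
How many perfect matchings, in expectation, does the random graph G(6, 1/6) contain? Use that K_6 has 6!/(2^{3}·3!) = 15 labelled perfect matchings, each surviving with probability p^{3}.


K_6 has 6!/(2^{3}·3!) = 15 labelled perfect matchings.
For each such perfect matching H, let X_H = 1 if all 3 edges of H are present in G. Then P[X_H = 1] = p^{3} = (1/6)^{3} = 1/216.
Summing the indicators: E[X] = Σ_H E[X_H] = 15 · p^{3} = 15 · 1/216 = 5/72.
Numerically: E[X] ≈ 0.0694444.

E[X] = 15 · (1/6)^{3} = 5/72 ≈ 0.0694444.


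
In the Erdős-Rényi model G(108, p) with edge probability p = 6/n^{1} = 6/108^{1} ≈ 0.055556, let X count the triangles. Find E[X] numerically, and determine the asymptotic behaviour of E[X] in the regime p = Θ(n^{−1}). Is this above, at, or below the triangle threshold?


Number of potential triangles: C(108, 3) = 204156.
Each occurs with probability p³ ≈ (0.055556)³ ≈ 1.7146776e-04.
By linearity: E[X] = C(108, 3)·p³ ≈ 204156 · 1.7146776e-04 ≈ 35.00617.
Here α = 1, so p = 6/n is exactly at the triangle threshold p ~ 1/n. Asymptotically E[X] → c³/6 = 6³/6 = 36 ≈ 36.00000, a bounded constant. In this regime the triangle count is asymptotically Poisson(c³/6).

E[X] ≈ 35.00617; in regime p = Θ(1/n^{1}) E[X] stays bounded (at the triangle threshold p ~ 1/n).


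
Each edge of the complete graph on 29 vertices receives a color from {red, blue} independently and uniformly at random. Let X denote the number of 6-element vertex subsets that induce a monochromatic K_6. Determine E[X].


Let X = Σ_S X_S over the C(29, 6) = 475020 subsets S of size 6, where X_S = 1 if the K_6 on S is monochromatic.
For a fixed S, the K_6 on S has C(6, 2) = 15 edges. P[all 15 edges red] = (1/2)^15, and likewise for blue, so P[monochromatic] = 2·(1/2)^15 = 2^{1 − 15} = 1/16384.
By linearity: E[X] = C(29, 6) · 2^{1 − 15} = 475020 · 1/16384 = 118755/4096.
Numerically: E[X] ≈ 28.993.

E[X] = C(29,6)·2^(1−C(6,2)) = 118755/4096 ≈ 28.993.


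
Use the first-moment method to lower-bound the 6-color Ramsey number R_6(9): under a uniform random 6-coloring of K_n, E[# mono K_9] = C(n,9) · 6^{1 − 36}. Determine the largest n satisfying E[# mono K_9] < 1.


We need C(n, 9) · 6^{1 − 36} < 1, i.e. C(n, 9) < 6^{36 − 1} = 1719070799748422591028658176.
Check values of n near the boundary:
  n = 4405: C(4405, 9) = 1706862792900636302463627150; 1706862792900636302463627150 < 1719070799748422591028658176? YES
  n = 4406: C(4406, 9) = 1710356485221788389505285700; 1710356485221788389505285700 < 1719070799748422591028658176? YES
  n = 4407: C(4407, 9) = 1713856532599459170657070050; 1713856532599459170657070050 < 1719070799748422591028658176? YES
  n = 4408: C(4408, 9) = 1717362945146264156457459600; 1717362945146264156457459600 < 1719070799748422591028658176? YES
  n = 4409: C(4409, 9) = 1720875732988608787686577131; 1720875732988608787686577131 < 1719070799748422591028658176? NO
The largest n with C(n, 9) < 1719070799748422591028658176 is n = 4408 (where E[X] = 35778394690547169926197075/35813974994758803979763712 ≈ 0.999007). Hence R_6(9) > 4408, i.e. R_6(9) ≥ 4409.

Largest n = 4408; hence R_6(9) > 4408.
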